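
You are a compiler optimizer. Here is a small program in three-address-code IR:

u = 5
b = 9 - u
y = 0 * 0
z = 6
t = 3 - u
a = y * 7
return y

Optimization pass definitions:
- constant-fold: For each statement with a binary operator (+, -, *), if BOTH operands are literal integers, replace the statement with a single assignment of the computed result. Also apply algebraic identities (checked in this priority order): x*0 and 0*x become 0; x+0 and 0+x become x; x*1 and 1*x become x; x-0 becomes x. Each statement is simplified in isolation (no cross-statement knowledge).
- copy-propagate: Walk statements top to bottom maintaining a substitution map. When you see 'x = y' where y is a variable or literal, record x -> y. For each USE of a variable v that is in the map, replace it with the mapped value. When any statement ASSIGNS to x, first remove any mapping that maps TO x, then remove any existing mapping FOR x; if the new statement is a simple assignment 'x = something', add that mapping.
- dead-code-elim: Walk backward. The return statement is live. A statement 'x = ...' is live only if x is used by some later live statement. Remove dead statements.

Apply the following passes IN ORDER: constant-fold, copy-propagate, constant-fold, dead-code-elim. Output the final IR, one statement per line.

Initial IR:
  u = 5
  b = 9 - u
  y = 0 * 0
  z = 6
  t = 3 - u
  a = y * 7
  return y
After constant-fold (7 stmts):
  u = 5
  b = 9 - u
  y = 0
  z = 6
  t = 3 - u
  a = y * 7
  return y
After copy-propagate (7 stmts):
  u = 5
  b = 9 - 5
  y = 0
  z = 6
  t = 3 - 5
  a = 0 * 7
  return 0
After constant-fold (7 stmts):
  u = 5
  b = 4
  y = 0
  z = 6
  t = -2
  a = 0
  return 0
After dead-code-elim (1 stmts):
  return 0

Answer: return 0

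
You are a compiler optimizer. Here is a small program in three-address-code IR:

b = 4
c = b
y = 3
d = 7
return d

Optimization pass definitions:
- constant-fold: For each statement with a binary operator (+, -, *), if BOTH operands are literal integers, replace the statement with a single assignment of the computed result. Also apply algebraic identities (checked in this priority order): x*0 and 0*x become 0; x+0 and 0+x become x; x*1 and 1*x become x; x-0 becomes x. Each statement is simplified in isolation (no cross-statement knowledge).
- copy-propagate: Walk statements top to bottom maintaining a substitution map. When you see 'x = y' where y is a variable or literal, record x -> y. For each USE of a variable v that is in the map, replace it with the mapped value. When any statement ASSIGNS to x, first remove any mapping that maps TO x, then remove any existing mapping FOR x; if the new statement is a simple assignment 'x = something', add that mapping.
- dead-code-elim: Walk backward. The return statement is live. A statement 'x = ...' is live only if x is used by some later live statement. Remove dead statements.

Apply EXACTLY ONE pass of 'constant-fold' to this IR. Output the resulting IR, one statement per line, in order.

Applying constant-fold statement-by-statement:
  [1] b = 4  (unchanged)
  [2] c = b  (unchanged)
  [3] y = 3  (unchanged)
  [4] d = 7  (unchanged)
  [5] return d  (unchanged)
Result (5 stmts):
  b = 4
  c = b
  y = 3
  d = 7
  return d

Answer: b = 4
c = b
y = 3
d = 7
return d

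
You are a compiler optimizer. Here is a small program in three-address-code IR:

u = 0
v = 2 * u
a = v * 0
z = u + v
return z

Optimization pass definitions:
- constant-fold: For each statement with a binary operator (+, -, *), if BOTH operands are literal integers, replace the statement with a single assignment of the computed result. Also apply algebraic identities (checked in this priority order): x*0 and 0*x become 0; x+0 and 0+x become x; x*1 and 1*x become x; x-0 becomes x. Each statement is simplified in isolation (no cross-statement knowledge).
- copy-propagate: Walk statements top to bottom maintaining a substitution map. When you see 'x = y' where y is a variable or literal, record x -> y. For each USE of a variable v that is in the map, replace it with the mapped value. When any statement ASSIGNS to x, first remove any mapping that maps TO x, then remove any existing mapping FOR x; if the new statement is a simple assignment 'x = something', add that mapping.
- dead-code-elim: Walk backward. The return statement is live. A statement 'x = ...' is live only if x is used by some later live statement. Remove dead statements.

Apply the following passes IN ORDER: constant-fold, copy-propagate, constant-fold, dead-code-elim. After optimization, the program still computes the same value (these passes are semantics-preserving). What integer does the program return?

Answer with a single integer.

Answer: 0

Derivation:
Initial IR:
  u = 0
  v = 2 * u
  a = v * 0
  z = u + v
  return z
After constant-fold (5 stmts):
  u = 0
  v = 2 * u
  a = 0
  z = u + v
  return z
After copy-propagate (5 stmts):
  u = 0
  v = 2 * 0
  a = 0
  z = 0 + v
  return z
After constant-fold (5 stmts):
  u = 0
  v = 0
  a = 0
  z = v
  return z
After dead-code-elim (3 stmts):
  v = 0
  z = v
  return z
Evaluate:
  u = 0  =>  u = 0
  v = 2 * u  =>  v = 0
  a = v * 0  =>  a = 0
  z = u + v  =>  z = 0
  return z = 0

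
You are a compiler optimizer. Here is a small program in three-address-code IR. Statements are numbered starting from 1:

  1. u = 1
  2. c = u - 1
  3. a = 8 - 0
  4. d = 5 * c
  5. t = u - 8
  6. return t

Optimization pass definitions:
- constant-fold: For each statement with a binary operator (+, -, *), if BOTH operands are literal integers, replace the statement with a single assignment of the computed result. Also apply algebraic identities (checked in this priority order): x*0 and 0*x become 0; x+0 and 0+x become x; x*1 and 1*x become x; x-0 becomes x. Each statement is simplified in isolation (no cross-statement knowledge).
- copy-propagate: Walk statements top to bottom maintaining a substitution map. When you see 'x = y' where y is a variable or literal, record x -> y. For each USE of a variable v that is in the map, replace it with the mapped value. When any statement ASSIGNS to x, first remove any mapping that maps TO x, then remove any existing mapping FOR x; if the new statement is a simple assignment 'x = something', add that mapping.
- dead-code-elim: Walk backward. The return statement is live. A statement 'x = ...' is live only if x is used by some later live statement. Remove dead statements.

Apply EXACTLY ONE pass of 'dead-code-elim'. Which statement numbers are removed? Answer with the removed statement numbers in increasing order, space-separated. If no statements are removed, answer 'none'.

Backward liveness scan:
Stmt 1 'u = 1': KEEP (u is live); live-in = []
Stmt 2 'c = u - 1': DEAD (c not in live set ['u'])
Stmt 3 'a = 8 - 0': DEAD (a not in live set ['u'])
Stmt 4 'd = 5 * c': DEAD (d not in live set ['u'])
Stmt 5 't = u - 8': KEEP (t is live); live-in = ['u']
Stmt 6 'return t': KEEP (return); live-in = ['t']
Removed statement numbers: [2, 3, 4]
Surviving IR:
  u = 1
  t = u - 8
  return t

Answer: 2 3 4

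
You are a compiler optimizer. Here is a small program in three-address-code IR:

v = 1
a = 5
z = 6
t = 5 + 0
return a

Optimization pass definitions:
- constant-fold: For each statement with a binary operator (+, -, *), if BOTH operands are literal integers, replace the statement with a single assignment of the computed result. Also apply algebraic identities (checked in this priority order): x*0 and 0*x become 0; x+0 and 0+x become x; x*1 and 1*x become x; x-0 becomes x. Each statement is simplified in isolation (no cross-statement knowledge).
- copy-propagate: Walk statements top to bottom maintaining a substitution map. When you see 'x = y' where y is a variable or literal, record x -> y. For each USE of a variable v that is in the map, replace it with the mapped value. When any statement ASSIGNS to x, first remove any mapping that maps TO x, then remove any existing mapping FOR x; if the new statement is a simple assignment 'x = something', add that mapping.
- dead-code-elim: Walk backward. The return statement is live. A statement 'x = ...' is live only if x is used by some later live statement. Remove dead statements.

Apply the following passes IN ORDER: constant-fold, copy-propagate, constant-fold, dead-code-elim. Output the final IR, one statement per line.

Answer: return 5

Derivation:
Initial IR:
  v = 1
  a = 5
  z = 6
  t = 5 + 0
  return a
After constant-fold (5 stmts):
  v = 1
  a = 5
  z = 6
  t = 5
  return a
After copy-propagate (5 stmts):
  v = 1
  a = 5
  z = 6
  t = 5
  return 5
After constant-fold (5 stmts):
  v = 1
  a = 5
  z = 6
  t = 5
  return 5
After dead-code-elim (1 stmts):
  return 5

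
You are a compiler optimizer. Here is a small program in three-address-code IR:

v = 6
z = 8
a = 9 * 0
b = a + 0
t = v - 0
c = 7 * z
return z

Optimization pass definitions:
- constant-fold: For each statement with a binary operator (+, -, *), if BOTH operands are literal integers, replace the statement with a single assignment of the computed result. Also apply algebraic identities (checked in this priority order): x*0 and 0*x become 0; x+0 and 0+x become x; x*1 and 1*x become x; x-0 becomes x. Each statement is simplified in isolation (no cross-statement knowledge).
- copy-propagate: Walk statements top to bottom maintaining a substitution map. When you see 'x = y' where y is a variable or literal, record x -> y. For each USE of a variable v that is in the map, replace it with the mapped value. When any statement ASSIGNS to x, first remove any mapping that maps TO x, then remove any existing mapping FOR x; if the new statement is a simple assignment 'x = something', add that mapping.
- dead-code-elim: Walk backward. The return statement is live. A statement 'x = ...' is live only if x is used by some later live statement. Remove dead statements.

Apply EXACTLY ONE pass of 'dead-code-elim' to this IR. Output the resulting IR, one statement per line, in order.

Answer: z = 8
return z

Derivation:
Applying dead-code-elim statement-by-statement:
  [7] return z  -> KEEP (return); live=['z']
  [6] c = 7 * z  -> DEAD (c not live)
  [5] t = v - 0  -> DEAD (t not live)
  [4] b = a + 0  -> DEAD (b not live)
  [3] a = 9 * 0  -> DEAD (a not live)
  [2] z = 8  -> KEEP; live=[]
  [1] v = 6  -> DEAD (v not live)
Result (2 stmts):
  z = 8
  return z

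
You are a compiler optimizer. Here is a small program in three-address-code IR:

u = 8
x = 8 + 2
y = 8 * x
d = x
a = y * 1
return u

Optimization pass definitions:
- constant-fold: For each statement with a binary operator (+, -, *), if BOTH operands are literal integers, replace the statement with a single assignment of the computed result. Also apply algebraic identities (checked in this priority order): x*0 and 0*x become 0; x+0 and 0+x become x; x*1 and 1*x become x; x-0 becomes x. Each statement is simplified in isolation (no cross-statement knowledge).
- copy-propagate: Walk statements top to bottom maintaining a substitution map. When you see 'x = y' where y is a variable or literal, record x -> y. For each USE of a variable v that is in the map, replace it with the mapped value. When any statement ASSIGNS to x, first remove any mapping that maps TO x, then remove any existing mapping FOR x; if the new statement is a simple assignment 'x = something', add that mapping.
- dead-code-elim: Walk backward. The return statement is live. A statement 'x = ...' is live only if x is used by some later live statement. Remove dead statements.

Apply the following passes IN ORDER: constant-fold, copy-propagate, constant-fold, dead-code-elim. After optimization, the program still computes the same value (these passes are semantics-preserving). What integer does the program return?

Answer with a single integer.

Initial IR:
  u = 8
  x = 8 + 2
  y = 8 * x
  d = x
  a = y * 1
  return u
After constant-fold (6 stmts):
  u = 8
  x = 10
  y = 8 * x
  d = x
  a = y
  return u
After copy-propagate (6 stmts):
  u = 8
  x = 10
  y = 8 * 10
  d = 10
  a = y
  return 8
After constant-fold (6 stmts):
  u = 8
  x = 10
  y = 80
  d = 10
  a = y
  return 8
After dead-code-elim (1 stmts):
  return 8
Evaluate:
  u = 8  =>  u = 8
  x = 8 + 2  =>  x = 10
  y = 8 * x  =>  y = 80
  d = x  =>  d = 10
  a = y * 1  =>  a = 80
  return u = 8

Answer: 8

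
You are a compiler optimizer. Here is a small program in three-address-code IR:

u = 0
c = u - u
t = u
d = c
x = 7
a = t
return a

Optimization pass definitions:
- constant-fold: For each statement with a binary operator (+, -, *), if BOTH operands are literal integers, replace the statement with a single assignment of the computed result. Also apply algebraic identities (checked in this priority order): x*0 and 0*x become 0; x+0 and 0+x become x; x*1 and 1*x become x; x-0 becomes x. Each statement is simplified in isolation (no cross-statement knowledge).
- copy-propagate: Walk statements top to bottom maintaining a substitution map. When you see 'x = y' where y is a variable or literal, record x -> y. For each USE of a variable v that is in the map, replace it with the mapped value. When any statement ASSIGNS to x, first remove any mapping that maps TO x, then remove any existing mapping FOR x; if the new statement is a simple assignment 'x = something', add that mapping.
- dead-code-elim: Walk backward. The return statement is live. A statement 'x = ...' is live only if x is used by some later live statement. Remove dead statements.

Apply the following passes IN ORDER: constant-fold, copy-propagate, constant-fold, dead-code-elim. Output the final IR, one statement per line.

Initial IR:
  u = 0
  c = u - u
  t = u
  d = c
  x = 7
  a = t
  return a
After constant-fold (7 stmts):
  u = 0
  c = u - u
  t = u
  d = c
  x = 7
  a = t
  return a
After copy-propagate (7 stmts):
  u = 0
  c = 0 - 0
  t = 0
  d = c
  x = 7
  a = 0
  return 0
After constant-fold (7 stmts):
  u = 0
  c = 0
  t = 0
  d = c
  x = 7
  a = 0
  return 0
After dead-code-elim (1 stmts):
  return 0

Answer: return 0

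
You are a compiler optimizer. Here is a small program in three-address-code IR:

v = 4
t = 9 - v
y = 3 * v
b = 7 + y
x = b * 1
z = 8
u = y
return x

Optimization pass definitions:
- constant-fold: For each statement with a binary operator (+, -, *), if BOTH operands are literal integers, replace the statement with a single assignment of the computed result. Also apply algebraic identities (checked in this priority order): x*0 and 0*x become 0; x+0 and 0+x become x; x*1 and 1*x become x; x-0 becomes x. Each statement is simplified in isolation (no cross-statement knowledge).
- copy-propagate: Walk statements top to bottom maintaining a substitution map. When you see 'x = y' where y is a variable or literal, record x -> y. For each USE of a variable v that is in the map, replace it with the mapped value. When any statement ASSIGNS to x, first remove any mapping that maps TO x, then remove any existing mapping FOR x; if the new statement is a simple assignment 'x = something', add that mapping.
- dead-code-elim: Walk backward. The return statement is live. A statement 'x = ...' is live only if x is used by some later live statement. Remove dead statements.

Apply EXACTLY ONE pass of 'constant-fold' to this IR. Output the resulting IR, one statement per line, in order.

Answer: v = 4
t = 9 - v
y = 3 * v
b = 7 + y
x = b
z = 8
u = y
return x

Derivation:
Applying constant-fold statement-by-statement:
  [1] v = 4  (unchanged)
  [2] t = 9 - v  (unchanged)
  [3] y = 3 * v  (unchanged)
  [4] b = 7 + y  (unchanged)
  [5] x = b * 1  -> x = b
  [6] z = 8  (unchanged)
  [7] u = y  (unchanged)
  [8] return x  (unchanged)
Result (8 stmts):
  v = 4
  t = 9 - v
  y = 3 * v
  b = 7 + y
  x = b
  z = 8
  u = y
  return x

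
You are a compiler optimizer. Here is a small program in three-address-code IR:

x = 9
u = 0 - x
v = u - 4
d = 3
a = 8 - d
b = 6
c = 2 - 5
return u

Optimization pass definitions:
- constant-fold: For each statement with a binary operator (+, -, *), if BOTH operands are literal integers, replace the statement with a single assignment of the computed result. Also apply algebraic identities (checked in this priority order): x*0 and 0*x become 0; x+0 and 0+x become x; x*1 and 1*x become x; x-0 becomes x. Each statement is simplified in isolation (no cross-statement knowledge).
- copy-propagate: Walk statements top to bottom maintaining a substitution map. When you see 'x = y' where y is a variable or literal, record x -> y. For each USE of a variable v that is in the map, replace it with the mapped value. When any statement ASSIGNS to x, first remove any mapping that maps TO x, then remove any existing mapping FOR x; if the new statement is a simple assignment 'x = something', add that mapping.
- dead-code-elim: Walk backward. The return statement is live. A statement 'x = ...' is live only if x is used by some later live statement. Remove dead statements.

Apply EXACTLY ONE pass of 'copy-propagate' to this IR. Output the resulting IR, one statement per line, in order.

Answer: x = 9
u = 0 - 9
v = u - 4
d = 3
a = 8 - 3
b = 6
c = 2 - 5
return u

Derivation:
Applying copy-propagate statement-by-statement:
  [1] x = 9  (unchanged)
  [2] u = 0 - x  -> u = 0 - 9
  [3] v = u - 4  (unchanged)
  [4] d = 3  (unchanged)
  [5] a = 8 - d  -> a = 8 - 3
  [6] b = 6  (unchanged)
  [7] c = 2 - 5  (unchanged)
  [8] return u  (unchanged)
Result (8 stmts):
  x = 9
  u = 0 - 9
  v = u - 4
  d = 3
  a = 8 - 3
  b = 6
  c = 2 - 5
  return u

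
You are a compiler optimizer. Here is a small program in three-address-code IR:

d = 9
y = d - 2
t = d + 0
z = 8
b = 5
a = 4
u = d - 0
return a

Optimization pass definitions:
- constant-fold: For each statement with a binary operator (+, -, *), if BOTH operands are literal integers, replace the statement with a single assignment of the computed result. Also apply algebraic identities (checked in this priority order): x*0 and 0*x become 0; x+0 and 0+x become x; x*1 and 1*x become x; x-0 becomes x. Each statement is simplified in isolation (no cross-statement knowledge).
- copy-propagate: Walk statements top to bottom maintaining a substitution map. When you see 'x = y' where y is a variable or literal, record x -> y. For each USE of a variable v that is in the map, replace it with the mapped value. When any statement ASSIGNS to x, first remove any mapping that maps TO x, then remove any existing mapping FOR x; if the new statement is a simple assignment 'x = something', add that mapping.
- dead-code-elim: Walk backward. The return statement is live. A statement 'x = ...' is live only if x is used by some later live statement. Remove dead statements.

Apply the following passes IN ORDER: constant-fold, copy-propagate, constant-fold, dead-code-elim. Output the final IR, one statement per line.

Answer: return 4

Derivation:
Initial IR:
  d = 9
  y = d - 2
  t = d + 0
  z = 8
  b = 5
  a = 4
  u = d - 0
  return a
After constant-fold (8 stmts):
  d = 9
  y = d - 2
  t = d
  z = 8
  b = 5
  a = 4
  u = d
  return a
After copy-propagate (8 stmts):
  d = 9
  y = 9 - 2
  t = 9
  z = 8
  b = 5
  a = 4
  u = 9
  return 4
After constant-fold (8 stmts):
  d = 9
  y = 7
  t = 9
  z = 8
  b = 5
  a = 4
  u = 9
  return 4
After dead-code-elim (1 stmts):
  return 4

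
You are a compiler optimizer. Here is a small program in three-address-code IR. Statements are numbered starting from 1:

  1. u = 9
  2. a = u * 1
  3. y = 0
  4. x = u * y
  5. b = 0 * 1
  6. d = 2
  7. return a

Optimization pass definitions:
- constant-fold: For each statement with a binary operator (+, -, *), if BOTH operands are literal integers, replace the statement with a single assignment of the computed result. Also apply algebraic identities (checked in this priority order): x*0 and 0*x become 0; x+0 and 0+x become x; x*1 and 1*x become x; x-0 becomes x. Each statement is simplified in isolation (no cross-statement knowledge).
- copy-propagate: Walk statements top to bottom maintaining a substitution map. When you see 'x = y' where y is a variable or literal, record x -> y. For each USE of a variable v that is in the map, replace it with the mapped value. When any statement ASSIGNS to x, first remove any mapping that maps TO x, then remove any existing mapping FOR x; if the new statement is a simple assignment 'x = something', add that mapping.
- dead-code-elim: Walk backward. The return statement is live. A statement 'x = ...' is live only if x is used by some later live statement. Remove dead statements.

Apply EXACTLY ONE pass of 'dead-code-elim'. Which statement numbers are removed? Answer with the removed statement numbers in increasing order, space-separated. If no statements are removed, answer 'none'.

Backward liveness scan:
Stmt 1 'u = 9': KEEP (u is live); live-in = []
Stmt 2 'a = u * 1': KEEP (a is live); live-in = ['u']
Stmt 3 'y = 0': DEAD (y not in live set ['a'])
Stmt 4 'x = u * y': DEAD (x not in live set ['a'])
Stmt 5 'b = 0 * 1': DEAD (b not in live set ['a'])
Stmt 6 'd = 2': DEAD (d not in live set ['a'])
Stmt 7 'return a': KEEP (return); live-in = ['a']
Removed statement numbers: [3, 4, 5, 6]
Surviving IR:
  u = 9
  a = u * 1
  return a

Answer: 3 4 5 6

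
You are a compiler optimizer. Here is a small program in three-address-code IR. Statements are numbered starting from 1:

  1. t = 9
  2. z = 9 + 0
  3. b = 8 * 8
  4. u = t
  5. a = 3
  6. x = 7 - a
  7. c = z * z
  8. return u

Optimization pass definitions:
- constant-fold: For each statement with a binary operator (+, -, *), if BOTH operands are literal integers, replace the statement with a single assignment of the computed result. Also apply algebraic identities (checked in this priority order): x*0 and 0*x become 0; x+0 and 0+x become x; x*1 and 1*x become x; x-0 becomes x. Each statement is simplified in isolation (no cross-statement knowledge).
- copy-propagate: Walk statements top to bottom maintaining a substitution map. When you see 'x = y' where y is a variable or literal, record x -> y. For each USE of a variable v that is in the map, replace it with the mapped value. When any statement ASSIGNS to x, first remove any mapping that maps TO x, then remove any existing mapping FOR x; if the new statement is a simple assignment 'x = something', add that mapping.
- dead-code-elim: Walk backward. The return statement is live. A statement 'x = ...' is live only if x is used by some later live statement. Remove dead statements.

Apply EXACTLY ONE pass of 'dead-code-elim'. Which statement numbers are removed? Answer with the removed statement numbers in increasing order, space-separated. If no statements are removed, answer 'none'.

Answer: 2 3 5 6 7

Derivation:
Backward liveness scan:
Stmt 1 't = 9': KEEP (t is live); live-in = []
Stmt 2 'z = 9 + 0': DEAD (z not in live set ['t'])
Stmt 3 'b = 8 * 8': DEAD (b not in live set ['t'])
Stmt 4 'u = t': KEEP (u is live); live-in = ['t']
Stmt 5 'a = 3': DEAD (a not in live set ['u'])
Stmt 6 'x = 7 - a': DEAD (x not in live set ['u'])
Stmt 7 'c = z * z': DEAD (c not in live set ['u'])
Stmt 8 'return u': KEEP (return); live-in = ['u']
Removed statement numbers: [2, 3, 5, 6, 7]
Surviving IR:
  t = 9
  u = t
  return u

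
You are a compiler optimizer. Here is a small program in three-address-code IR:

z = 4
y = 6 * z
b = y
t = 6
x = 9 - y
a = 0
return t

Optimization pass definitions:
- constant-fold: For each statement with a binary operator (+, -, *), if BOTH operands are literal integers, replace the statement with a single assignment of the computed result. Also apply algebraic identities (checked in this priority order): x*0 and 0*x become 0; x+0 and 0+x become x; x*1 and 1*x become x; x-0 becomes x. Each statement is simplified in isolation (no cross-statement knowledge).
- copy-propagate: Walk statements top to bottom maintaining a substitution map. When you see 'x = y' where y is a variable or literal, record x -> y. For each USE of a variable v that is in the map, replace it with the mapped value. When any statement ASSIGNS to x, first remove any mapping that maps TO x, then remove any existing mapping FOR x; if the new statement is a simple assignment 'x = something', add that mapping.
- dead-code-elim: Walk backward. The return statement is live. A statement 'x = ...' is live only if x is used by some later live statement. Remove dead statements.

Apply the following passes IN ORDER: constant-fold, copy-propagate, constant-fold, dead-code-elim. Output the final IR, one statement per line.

Answer: return 6

Derivation:
Initial IR:
  z = 4
  y = 6 * z
  b = y
  t = 6
  x = 9 - y
  a = 0
  return t
After constant-fold (7 stmts):
  z = 4
  y = 6 * z
  b = y
  t = 6
  x = 9 - y
  a = 0
  return t
After copy-propagate (7 stmts):
  z = 4
  y = 6 * 4
  b = y
  t = 6
  x = 9 - y
  a = 0
  return 6
After constant-fold (7 stmts):
  z = 4
  y = 24
  b = y
  t = 6
  x = 9 - y
  a = 0
  return 6
After dead-code-elim (1 stmts):
  return 6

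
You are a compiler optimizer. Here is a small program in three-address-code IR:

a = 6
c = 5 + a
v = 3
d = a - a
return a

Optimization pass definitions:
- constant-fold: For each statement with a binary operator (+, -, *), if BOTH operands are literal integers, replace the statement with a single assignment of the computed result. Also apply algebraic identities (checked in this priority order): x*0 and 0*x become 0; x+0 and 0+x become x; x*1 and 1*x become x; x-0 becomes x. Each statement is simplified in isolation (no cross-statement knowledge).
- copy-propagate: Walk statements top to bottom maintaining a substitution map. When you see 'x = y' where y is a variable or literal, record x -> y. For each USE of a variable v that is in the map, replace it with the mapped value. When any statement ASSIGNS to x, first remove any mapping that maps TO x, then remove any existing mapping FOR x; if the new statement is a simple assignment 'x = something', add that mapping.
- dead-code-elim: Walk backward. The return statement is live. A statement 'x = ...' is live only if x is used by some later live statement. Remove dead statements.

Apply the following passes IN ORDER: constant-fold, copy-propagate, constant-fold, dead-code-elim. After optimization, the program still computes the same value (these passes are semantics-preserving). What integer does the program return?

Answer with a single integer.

Initial IR:
  a = 6
  c = 5 + a
  v = 3
  d = a - a
  return a
After constant-fold (5 stmts):
  a = 6
  c = 5 + a
  v = 3
  d = a - a
  return a
After copy-propagate (5 stmts):
  a = 6
  c = 5 + 6
  v = 3
  d = 6 - 6
  return 6
After constant-fold (5 stmts):
  a = 6
  c = 11
  v = 3
  d = 0
  return 6
After dead-code-elim (1 stmts):
  return 6
Evaluate:
  a = 6  =>  a = 6
  c = 5 + a  =>  c = 11
  v = 3  =>  v = 3
  d = a - a  =>  d = 0
  return a = 6

Answer: 6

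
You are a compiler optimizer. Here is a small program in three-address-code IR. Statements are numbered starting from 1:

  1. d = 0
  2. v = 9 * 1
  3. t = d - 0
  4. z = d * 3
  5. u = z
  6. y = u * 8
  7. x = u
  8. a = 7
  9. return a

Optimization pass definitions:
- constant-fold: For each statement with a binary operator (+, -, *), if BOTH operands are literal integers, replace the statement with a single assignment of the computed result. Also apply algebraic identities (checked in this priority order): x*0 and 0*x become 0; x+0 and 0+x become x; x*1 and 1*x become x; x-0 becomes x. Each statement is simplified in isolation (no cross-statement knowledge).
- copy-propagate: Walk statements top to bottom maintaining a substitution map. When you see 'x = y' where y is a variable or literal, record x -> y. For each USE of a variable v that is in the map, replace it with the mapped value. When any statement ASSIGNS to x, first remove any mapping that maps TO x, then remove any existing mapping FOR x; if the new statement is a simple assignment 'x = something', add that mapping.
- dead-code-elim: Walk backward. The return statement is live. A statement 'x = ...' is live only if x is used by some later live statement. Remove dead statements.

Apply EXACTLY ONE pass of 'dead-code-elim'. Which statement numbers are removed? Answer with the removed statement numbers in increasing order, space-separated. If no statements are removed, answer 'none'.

Backward liveness scan:
Stmt 1 'd = 0': DEAD (d not in live set [])
Stmt 2 'v = 9 * 1': DEAD (v not in live set [])
Stmt 3 't = d - 0': DEAD (t not in live set [])
Stmt 4 'z = d * 3': DEAD (z not in live set [])
Stmt 5 'u = z': DEAD (u not in live set [])
Stmt 6 'y = u * 8': DEAD (y not in live set [])
Stmt 7 'x = u': DEAD (x not in live set [])
Stmt 8 'a = 7': KEEP (a is live); live-in = []
Stmt 9 'return a': KEEP (return); live-in = ['a']
Removed statement numbers: [1, 2, 3, 4, 5, 6, 7]
Surviving IR:
  a = 7
  return a

Answer: 1 2 3 4 5 6 7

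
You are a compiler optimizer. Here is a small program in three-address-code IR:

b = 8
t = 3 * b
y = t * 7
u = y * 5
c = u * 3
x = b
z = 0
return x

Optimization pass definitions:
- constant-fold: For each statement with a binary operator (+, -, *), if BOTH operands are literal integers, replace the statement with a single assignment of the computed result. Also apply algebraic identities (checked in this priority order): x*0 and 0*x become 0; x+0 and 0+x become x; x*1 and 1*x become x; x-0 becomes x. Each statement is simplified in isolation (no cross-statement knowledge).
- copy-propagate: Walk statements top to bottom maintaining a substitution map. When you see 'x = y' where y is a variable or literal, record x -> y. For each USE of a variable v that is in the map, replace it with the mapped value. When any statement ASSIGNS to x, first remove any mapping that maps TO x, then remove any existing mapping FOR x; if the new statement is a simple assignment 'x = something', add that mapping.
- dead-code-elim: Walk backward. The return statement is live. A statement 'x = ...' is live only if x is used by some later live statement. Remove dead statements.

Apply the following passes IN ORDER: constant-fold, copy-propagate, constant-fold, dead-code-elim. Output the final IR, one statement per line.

Answer: return 8

Derivation:
Initial IR:
  b = 8
  t = 3 * b
  y = t * 7
  u = y * 5
  c = u * 3
  x = b
  z = 0
  return x
After constant-fold (8 stmts):
  b = 8
  t = 3 * b
  y = t * 7
  u = y * 5
  c = u * 3
  x = b
  z = 0
  return x
After copy-propagate (8 stmts):
  b = 8
  t = 3 * 8
  y = t * 7
  u = y * 5
  c = u * 3
  x = 8
  z = 0
  return 8
After constant-fold (8 stmts):
  b = 8
  t = 24
  y = t * 7
  u = y * 5
  c = u * 3
  x = 8
  z = 0
  return 8
After dead-code-elim (1 stmts):
  return 8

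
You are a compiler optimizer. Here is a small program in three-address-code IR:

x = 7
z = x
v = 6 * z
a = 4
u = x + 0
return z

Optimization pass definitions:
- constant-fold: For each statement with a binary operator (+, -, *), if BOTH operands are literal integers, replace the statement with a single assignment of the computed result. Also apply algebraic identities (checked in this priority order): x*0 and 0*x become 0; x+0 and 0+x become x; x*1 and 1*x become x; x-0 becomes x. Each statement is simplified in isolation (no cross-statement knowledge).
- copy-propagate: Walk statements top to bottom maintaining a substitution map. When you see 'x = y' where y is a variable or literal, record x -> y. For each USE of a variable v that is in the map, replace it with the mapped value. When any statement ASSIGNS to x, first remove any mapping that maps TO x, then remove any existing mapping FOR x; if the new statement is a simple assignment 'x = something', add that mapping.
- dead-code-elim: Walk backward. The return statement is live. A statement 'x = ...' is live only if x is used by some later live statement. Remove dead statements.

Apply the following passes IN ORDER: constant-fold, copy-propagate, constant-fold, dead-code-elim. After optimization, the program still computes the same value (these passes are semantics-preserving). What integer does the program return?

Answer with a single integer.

Initial IR:
  x = 7
  z = x
  v = 6 * z
  a = 4
  u = x + 0
  return z
After constant-fold (6 stmts):
  x = 7
  z = x
  v = 6 * z
  a = 4
  u = x
  return z
After copy-propagate (6 stmts):
  x = 7
  z = 7
  v = 6 * 7
  a = 4
  u = 7
  return 7
After constant-fold (6 stmts):
  x = 7
  z = 7
  v = 42
  a = 4
  u = 7
  return 7
After dead-code-elim (1 stmts):
  return 7
Evaluate:
  x = 7  =>  x = 7
  z = x  =>  z = 7
  v = 6 * z  =>  v = 42
  a = 4  =>  a = 4
  u = x + 0  =>  u = 7
  return z = 7

Answer: 7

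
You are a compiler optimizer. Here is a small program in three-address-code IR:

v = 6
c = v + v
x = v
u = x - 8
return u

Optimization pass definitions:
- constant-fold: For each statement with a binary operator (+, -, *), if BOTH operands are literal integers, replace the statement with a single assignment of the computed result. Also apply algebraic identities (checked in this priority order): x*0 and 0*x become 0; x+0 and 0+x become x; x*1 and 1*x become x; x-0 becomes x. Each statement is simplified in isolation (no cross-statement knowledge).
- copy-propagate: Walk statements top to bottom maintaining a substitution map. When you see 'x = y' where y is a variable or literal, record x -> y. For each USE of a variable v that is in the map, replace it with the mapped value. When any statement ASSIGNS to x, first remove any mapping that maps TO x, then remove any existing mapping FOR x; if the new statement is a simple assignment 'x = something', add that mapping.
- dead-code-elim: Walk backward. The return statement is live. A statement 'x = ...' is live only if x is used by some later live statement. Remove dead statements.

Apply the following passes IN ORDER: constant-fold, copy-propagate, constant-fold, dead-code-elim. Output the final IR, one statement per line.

Answer: u = -2
return u

Derivation:
Initial IR:
  v = 6
  c = v + v
  x = v
  u = x - 8
  return u
After constant-fold (5 stmts):
  v = 6
  c = v + v
  x = v
  u = x - 8
  return u
After copy-propagate (5 stmts):
  v = 6
  c = 6 + 6
  x = 6
  u = 6 - 8
  return u
After constant-fold (5 stmts):
  v = 6
  c = 12
  x = 6
  u = -2
  return u
After dead-code-elim (2 stmts):
  u = -2
  return u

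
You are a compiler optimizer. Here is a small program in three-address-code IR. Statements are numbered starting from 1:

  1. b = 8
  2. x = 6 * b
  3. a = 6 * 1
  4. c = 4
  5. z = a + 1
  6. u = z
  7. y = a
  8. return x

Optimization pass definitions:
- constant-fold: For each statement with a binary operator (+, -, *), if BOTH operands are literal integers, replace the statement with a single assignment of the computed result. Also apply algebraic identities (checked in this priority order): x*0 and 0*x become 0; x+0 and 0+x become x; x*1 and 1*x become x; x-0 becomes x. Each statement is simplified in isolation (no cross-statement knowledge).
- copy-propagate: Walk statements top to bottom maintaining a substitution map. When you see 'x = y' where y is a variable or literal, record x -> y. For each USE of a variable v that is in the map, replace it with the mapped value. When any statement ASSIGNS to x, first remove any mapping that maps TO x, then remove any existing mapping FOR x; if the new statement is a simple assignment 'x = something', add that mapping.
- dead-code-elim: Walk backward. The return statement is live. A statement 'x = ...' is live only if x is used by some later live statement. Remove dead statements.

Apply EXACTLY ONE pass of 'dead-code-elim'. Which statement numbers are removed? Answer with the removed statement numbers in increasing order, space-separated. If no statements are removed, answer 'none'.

Backward liveness scan:
Stmt 1 'b = 8': KEEP (b is live); live-in = []
Stmt 2 'x = 6 * b': KEEP (x is live); live-in = ['b']
Stmt 3 'a = 6 * 1': DEAD (a not in live set ['x'])
Stmt 4 'c = 4': DEAD (c not in live set ['x'])
Stmt 5 'z = a + 1': DEAD (z not in live set ['x'])
Stmt 6 'u = z': DEAD (u not in live set ['x'])
Stmt 7 'y = a': DEAD (y not in live set ['x'])
Stmt 8 'return x': KEEP (return); live-in = ['x']
Removed statement numbers: [3, 4, 5, 6, 7]
Surviving IR:
  b = 8
  x = 6 * b
  return x

Answer: 3 4 5 6 7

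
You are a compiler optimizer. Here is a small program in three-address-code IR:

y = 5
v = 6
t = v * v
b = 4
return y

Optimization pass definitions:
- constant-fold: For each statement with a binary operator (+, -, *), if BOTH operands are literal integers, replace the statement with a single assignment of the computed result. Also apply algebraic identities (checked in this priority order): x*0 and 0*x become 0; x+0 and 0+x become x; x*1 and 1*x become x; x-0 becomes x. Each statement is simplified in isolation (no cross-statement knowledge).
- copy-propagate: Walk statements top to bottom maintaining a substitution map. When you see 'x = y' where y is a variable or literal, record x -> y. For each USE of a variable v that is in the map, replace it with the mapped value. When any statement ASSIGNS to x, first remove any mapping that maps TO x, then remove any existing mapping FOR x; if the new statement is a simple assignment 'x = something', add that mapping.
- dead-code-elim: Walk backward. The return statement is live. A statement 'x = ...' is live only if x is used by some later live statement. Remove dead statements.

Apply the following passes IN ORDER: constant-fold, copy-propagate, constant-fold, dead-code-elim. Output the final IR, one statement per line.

Answer: return 5

Derivation:
Initial IR:
  y = 5
  v = 6
  t = v * v
  b = 4
  return y
After constant-fold (5 stmts):
  y = 5
  v = 6
  t = v * v
  b = 4
  return y
After copy-propagate (5 stmts):
  y = 5
  v = 6
  t = 6 * 6
  b = 4
  return 5
After constant-fold (5 stmts):
  y = 5
  v = 6
  t = 36
  b = 4
  return 5
After dead-code-elim (1 stmts):
  return 5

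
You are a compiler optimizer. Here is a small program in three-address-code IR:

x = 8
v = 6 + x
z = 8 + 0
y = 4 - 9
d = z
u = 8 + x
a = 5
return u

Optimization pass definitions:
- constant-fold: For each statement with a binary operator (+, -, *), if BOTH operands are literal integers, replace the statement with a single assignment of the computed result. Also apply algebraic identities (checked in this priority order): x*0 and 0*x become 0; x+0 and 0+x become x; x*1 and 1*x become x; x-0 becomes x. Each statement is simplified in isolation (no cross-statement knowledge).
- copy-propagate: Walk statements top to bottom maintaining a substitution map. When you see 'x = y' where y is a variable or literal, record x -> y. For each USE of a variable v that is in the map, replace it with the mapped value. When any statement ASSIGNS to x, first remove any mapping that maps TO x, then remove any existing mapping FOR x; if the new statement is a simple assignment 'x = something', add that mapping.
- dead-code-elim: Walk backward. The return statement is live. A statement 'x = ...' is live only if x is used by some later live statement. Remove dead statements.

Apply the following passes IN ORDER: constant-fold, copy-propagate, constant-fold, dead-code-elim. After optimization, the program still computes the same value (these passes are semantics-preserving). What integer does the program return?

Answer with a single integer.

Initial IR:
  x = 8
  v = 6 + x
  z = 8 + 0
  y = 4 - 9
  d = z
  u = 8 + x
  a = 5
  return u
After constant-fold (8 stmts):
  x = 8
  v = 6 + x
  z = 8
  y = -5
  d = z
  u = 8 + x
  a = 5
  return u
After copy-propagate (8 stmts):
  x = 8
  v = 6 + 8
  z = 8
  y = -5
  d = 8
  u = 8 + 8
  a = 5
  return u
After constant-fold (8 stmts):
  x = 8
  v = 14
  z = 8
  y = -5
  d = 8
  u = 16
  a = 5
  return u
After dead-code-elim (2 stmts):
  u = 16
  return u
Evaluate:
  x = 8  =>  x = 8
  v = 6 + x  =>  v = 14
  z = 8 + 0  =>  z = 8
  y = 4 - 9  =>  y = -5
  d = z  =>  d = 8
  u = 8 + x  =>  u = 16
  a = 5  =>  a = 5
  return u = 16

Answer: 16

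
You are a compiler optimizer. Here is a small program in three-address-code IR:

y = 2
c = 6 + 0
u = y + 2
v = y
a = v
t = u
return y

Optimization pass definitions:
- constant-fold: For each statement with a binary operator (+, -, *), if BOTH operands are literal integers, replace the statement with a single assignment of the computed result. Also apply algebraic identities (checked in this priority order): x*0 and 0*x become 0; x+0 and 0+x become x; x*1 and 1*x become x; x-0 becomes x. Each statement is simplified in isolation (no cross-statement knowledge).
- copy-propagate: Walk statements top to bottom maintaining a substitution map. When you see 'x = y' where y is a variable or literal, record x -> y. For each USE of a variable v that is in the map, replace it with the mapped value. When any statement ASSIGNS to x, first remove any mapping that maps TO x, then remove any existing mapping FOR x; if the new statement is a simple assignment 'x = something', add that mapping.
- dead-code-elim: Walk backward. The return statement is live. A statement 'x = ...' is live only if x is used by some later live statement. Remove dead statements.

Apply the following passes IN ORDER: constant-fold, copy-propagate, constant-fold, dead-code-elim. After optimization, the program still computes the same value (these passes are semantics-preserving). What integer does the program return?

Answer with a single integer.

Initial IR:
  y = 2
  c = 6 + 0
  u = y + 2
  v = y
  a = v
  t = u
  return y
After constant-fold (7 stmts):
  y = 2
  c = 6
  u = y + 2
  v = y
  a = v
  t = u
  return y
After copy-propagate (7 stmts):
  y = 2
  c = 6
  u = 2 + 2
  v = 2
  a = 2
  t = u
  return 2
After constant-fold (7 stmts):
  y = 2
  c = 6
  u = 4
  v = 2
  a = 2
  t = u
  return 2
After dead-code-elim (1 stmts):
  return 2
Evaluate:
  y = 2  =>  y = 2
  c = 6 + 0  =>  c = 6
  u = y + 2  =>  u = 4
  v = y  =>  v = 2
  a = v  =>  a = 2
  t = u  =>  t = 4
  return y = 2

Answer: 2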